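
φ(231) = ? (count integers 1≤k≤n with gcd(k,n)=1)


Factor n: 231 = 3 × 7 × 11
φ(n) = n · ∏(1 - 1/p) over distinct primes p | n
φ(231) = 231 · (1 - 1/3) · (1 - 1/7) · (1 - 1/11) = 120

φ(231) = 120


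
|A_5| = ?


|A_n| = n!/2 (even permutations)
|A_5| = 5!/2 = 120/2 = 60

|A_5| = 60


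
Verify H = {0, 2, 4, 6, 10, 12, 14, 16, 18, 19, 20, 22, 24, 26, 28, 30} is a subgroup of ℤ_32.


Subgroup test for H = {0, 2, 4, 6, 10, 12, 14, 16, 18, 19, 20, 22, 24, 26, 28, 30} in (ℤ_32, +):
(1) 0 ∈ H? Yes
(2) Closure: for all a,b ∈ H, (a+b) mod 32 ∈ H? No  [counterexample: 2 + 6 = 8 ∉ H]
(3) Inverses: for all a ∈ H, -a mod 32 ∈ H? No

No, H is not a subgroup of ℤ_32


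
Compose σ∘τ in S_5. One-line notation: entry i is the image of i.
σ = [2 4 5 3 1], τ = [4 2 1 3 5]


σ∘τ: apply τ first, then σ
1 →τ 4 →σ 3
2 →τ 2 →σ 4
3 →τ 1 →σ 2
4 →τ 3 →σ 5
5 →τ 5 →σ 1

σ∘τ = [3 4 2 5 1]


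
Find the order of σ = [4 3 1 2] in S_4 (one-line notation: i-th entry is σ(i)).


Cycle decomposition: (1 4 2 3)
Cycle lengths: 4
Order = lcm(4) = 4

ord(σ) = 4


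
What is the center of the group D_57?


Z(G) = {g ∈ G | gx = xg for all x ∈ G}
For odd n, Z(D_n) = {e}: no nontrivial rotation commutes with all reflections

Z(D_57) = {e}


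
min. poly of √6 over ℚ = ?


√6 satisfies x² - 6 = 0, irreducible over ℚ since 6 is squarefree

Minimal polynomial: x² - 6


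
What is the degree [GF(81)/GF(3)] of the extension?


GF(81) = GF(3^4), so the extension degree is 4

[GF(81)/GF(3)] = 4


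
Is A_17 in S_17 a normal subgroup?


H = A_17 in S_17
A_17 has index 2 in S_17, and every subgroup of index 2 is normal

Yes, normal subgroup


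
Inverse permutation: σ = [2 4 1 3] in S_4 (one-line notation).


To find σ⁻¹, swap domain and range:
σ(1) = 2 → σ⁻¹(2) = 1
σ(2) = 4 → σ⁻¹(4) = 2
σ(3) = 1 → σ⁻¹(1) = 3
σ(4) = 3 → σ⁻¹(3) = 4

σ⁻¹ = [3 1 4 2]


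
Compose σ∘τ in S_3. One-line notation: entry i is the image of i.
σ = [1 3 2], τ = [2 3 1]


σ∘τ: apply τ first, then σ
1 →τ 2 →σ 3
2 →τ 3 →σ 2
3 →τ 1 →σ 1

σ∘τ = [3 2 1]


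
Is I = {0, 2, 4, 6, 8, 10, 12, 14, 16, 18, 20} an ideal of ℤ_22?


Check ideal conditions for I = {0, 2, 4, 6, 8, 10, 12, 14, 16, 18, 20} in ℤ_22:
(1) I is an additive subgroup? Yes
(2) For r ∈ ℤ_22 and a ∈ I: r·a ∈ I? Yes

Yes, I is an ideal of ℤ_22


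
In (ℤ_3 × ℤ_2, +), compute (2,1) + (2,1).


Operation: componentwise addition mod (3, 2)
(2,1) + (2,1) = ((a₁+b₁) mod 3, (a₂+b₂) mod 2) with a = (2,1), b = (2,1)

(2,1) + (2,1) = (1,0)


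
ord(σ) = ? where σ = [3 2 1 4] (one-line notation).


Cycle decomposition: (1 3)
Cycle lengths: 2
Order = lcm(2) = 2

ord(σ) = 2


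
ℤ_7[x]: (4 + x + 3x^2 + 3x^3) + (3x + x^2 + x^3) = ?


Add coefficients mod 7:
x^0: 4 + 0 = 4 (mod 7)
x^1: 1 + 3 = 4 (mod 7)
x^2: 3 + 1 = 4 (mod 7)
x^3: 3 + 1 = 4 (mod 7)
Result: 4 + 4x + 4x^2 + 4x^3

f + g = 4 + 4x + 4x^2 + 4x^3


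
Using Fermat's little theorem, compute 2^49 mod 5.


Fermat's little theorem: if p is prime and gcd(a,p)=1, then a^(p-1) ≡ 1 (mod p)
p = 5 is prime, gcd(2,5) = 1
Reduce exponent: 49 mod 4 = 1
So 2^49 ≡ 2^1 (mod 5)
2^1 mod 5 = 2

2^49 ≡ 2 (mod 5)


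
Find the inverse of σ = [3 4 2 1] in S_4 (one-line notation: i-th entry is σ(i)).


To find σ⁻¹, swap domain and range:
σ(1) = 3 → σ⁻¹(3) = 1
σ(2) = 4 → σ⁻¹(4) = 2
σ(3) = 2 → σ⁻¹(2) = 3
σ(4) = 1 → σ⁻¹(1) = 4

σ⁻¹ = [4 3 1 2]


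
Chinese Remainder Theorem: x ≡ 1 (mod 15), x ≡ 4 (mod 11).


m₁ = 15, m₂ = 11, gcd = 1, so CRT applies. M = m₁·m₂ = 165
Let M₁ = M/m₁ = 11, M₂ = M/m₂ = 15
Find y₁ ≡ M₁⁻¹ (mod m₁): 11⁻¹ ≡ 11 (mod 15)
Find y₂ ≡ M₂⁻¹ (mod m₂): 15⁻¹ ≡ 3 (mod 11)
x = a₁·M₁·y₁ + a₂·M₂·y₂ = 1·11·11 + 4·15·3 = 301
Reduce mod 165: x ≡ 136
Check: 136 mod 15 = 1 ✓, 136 mod 11 = 4 ✓

x ≡ 136 (mod 165)


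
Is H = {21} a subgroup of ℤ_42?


Subgroup test for H = {21} in (ℤ_42, +):
(1) 0 ∈ H? No
(2) Closure: for all a,b ∈ H, (a+b) mod 42 ∈ H? No  [counterexample: 21 + 21 = 0 ∉ H]
(3) Inverses: for all a ∈ H, -a mod 42 ∈ H? Yes

No, H is not a subgroup of ℤ_42


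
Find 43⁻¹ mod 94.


Use the extended Euclidean algorithm to write 1 = 43·s + 94·t; then s mod 94 is the inverse.
Euclidean algorithm:
  43 = 0·94 + 43
  94 = 2·43 + 8
  43 = 5·8 + 3
  8 = 2·3 + 2
  3 = 1·2 + 1
  2 = 2·1 + 0
gcd(43,94) = 1
Back-substitution gives: 43·(35) + 94·(-16) = 1
So 43⁻¹ ≡ 35 ≡ 35 (mod 94)
Check: 43 × 35 = 1505 ≡ 1 (mod 94) ✓

43⁻¹ ≡ 35 (mod 94)


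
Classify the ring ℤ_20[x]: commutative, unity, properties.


ℤ_20 has zero divisors (2·10 ≡ 0), and these lift to constant zero divisors in ℤ_20[x]; so not an integral domain
Commutative: Yes
Integral domain: No
Has unity: Yes

ℤ_20[x]: Commutative=Yes, Unity=Yes


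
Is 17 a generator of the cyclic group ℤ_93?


g generates ℤ_n iff gcd(g, n) = 1
gcd(17, 93) = 1
Since gcd = 1, 17 is a generator.

Yes, 17 generates ℤ_93


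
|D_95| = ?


|D_n| = 2n (n rotations and n reflections)
|D_95| = 2×95 = 190

|D_95| = 190


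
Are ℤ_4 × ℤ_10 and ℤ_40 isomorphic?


Comparing ℤ_4 × ℤ_10 and ℤ_40:
gcd(4,10) = 2 ≠ 1. Max element order in ℤ_4×ℤ_10 is lcm(4,10) = 20 < 40, so it has no element of order 40

No, ℤ_4 × ℤ_10 ≇ ℤ_40


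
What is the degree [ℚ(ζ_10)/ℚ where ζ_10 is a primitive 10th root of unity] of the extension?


[ℚ(ζ_n):ℚ] = deg Φ_n(x) = φ(n). Here φ(10) = 4

[ℚ(ζ_10)/ℚ where ζ_10 is a primitive 10th root of unity] = 4


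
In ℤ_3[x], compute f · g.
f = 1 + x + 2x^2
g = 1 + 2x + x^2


Expand and collect like terms; reduce coefficients mod 3:
x^0: 1·1 = 1 ≡ 1 (mod 3)
x^1: 1·2 + 1·1 = 3 ≡ 0 (mod 3)
x^2: 1·1 + 1·2 + 2·1 = 5 ≡ 2 (mod 3)
x^3: 1·1 + 2·2 = 5 ≡ 2 (mod 3)
x^4: 2·1 = 2 ≡ 2 (mod 3)
Result: 1 + 2x^2 + 2x^3 + 2x^4

f · g = 1 + 2x^2 + 2x^3 + 2x^4


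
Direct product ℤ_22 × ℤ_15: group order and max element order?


|ℤ_22 × ℤ_15| = 22 × 15 = 330
Max element order = lcm(22,15) = 330
Cyclic? Yes (gcd=1)

|ℤ_22×ℤ_15| = 330, max element order = 330


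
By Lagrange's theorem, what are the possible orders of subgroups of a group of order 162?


Lagrange's theorem: |H| divides |G|
|G| = 162
Divisors of 162: 1, 2, 3, 6, 9, 18, 27, 54, 81, 162

Possible subgroup orders: {1, 2, 3, 6, 9, 18, 27, 54, 81, 162}


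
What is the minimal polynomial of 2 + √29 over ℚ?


Let α = 2 + √29. Then α - 2 = √29, so (α - 2)² = 29, giving α² - 4α - 25 = 0. Degree 2 and α ∉ ℚ, so this is the minimal polynomial.

Minimal polynomial: x² - 4x - 25


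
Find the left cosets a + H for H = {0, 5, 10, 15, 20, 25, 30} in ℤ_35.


H = {0, 5, 10, 15, 20, 25, 30}, |H| = 7
Number of cosets = |G|/|H| = 35/7 = 5
0 + H = {0, 5, 10, 15, 20, 25, 30}
1 + H = {1, 6, 11, 16, 21, 26, 31}
2 + H = {2, 7, 12, 17, 22, 27, 32}
3 + H = {3, 8, 13, 18, 23, 28, 33}
4 + H = {4, 9, 14, 19, 24, 29, 34}

Cosets: 0+H={0,5,10,15,20,25,30}; 1+H={1,6,11,16,21,26,31}; 2+H={2,7,12,17,22,27,32}; 3+H={3,8,13,18,23,28,33}; 4+H={4,9,14,19,24,29,34}


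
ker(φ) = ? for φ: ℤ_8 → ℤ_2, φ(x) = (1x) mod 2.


Kernel = preimage of identity
ker(φ) = {x ∈ ℤ_8 : 1x ≡ 0 (mod 2)}. Since 2 | 8, φ is well-defined. The kernel is the cyclic subgroup ⟨2⟩ of ℤ_8 (order 4), i.e. {0, 2, 4, 6}

ker(φ) = {0, 2, 4, 6}


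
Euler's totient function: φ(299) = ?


Factor n: 299 = 13 × 23
φ(n) = n · ∏(1 - 1/p) over distinct primes p | n
φ(299) = 299 · (1 - 1/13) · (1 - 1/23) = 264

φ(299) = 264


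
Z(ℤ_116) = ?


Z(G) = {g ∈ G | gx = xg for all x ∈ G}
ℤ_116 is abelian, so Z(G) = G

Z(ℤ_116) = ℤ_116


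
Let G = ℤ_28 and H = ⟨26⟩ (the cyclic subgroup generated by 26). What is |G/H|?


|⟨26⟩| = n / gcd(26, 28) = 28 / 2 = 14
H is normal (ℤ_28 is abelian).
|G/H| = |G| / |H| = 28 / 14 = 2

|G/H| = 2


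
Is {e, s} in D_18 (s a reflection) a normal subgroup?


H = {e, s} in D_18 (s a reflection)
r·s·r⁻¹ = sr⁻² ≠ s for n ≥ 3, so {e, s} is not closed under conjugation

No, not a normal subgroup


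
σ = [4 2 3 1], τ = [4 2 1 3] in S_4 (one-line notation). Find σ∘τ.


σ∘τ: apply τ first, then σ
1 →τ 4 →σ 1
2 →τ 2 →σ 2
3 →τ 1 →σ 4
4 →τ 3 →σ 3

σ∘τ = [1 2 4 3]


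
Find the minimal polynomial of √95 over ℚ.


√95 satisfies x² - 95 = 0, irreducible over ℚ since 95 is squarefree

Minimal polynomial: x² - 95


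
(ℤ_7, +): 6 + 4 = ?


Operation: addition mod 7
6 + 4 = (a + b) mod 7 with a = 6, b = 4

6 + 4 = 3


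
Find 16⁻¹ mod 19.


Use the extended Euclidean algorithm to write 1 = 16·s + 19·t; then s mod 19 is the inverse.
Euclidean algorithm:
  16 = 0·19 + 16
  19 = 1·16 + 3
  16 = 5·3 + 1
  3 = 3·1 + 0
gcd(16,19) = 1
Back-substitution gives: 16·(6) + 19·(-5) = 1
So 16⁻¹ ≡ 6 ≡ 6 (mod 19)
Check: 16 × 6 = 96 ≡ 1 (mod 19) ✓

16⁻¹ ≡ 6 (mod 19)


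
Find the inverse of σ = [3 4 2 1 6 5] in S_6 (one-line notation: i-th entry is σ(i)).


To find σ⁻¹, swap domain and range:
σ(1) = 3 → σ⁻¹(3) = 1
σ(2) = 4 → σ⁻¹(4) = 2
σ(3) = 2 → σ⁻¹(2) = 3
σ(4) = 1 → σ⁻¹(1) = 4
σ(5) = 6 → σ⁻¹(6) = 5
σ(6) = 5 → σ⁻¹(5) = 6

σ⁻¹ = [4 3 1 2 6 5]


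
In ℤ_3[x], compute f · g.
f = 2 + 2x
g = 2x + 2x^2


Expand and collect like terms; reduce coefficients mod 3:
x^0: 2·0 = 0 ≡ 0 (mod 3)
x^1: 2·2 + 2·0 = 4 ≡ 1 (mod 3)
x^2: 2·2 + 2·2 = 8 ≡ 2 (mod 3)
x^3: 2·2 = 4 ≡ 1 (mod 3)
Result: x + 2x^2 + x^3

f · g = x + 2x^2 + x^3


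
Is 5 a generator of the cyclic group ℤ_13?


g generates ℤ_n iff gcd(g, n) = 1
gcd(5, 13) = 1
Since gcd = 1, 5 is a generator.

Yes, 5 generates ℤ_13


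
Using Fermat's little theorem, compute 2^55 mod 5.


Fermat's little theorem: if p is prime and gcd(a,p)=1, then a^(p-1) ≡ 1 (mod p)
p = 5 is prime, gcd(2,5) = 1
Reduce exponent: 55 mod 4 = 3
So 2^55 ≡ 2^3 (mod 5)
2^3 mod 5 = 3

2^55 ≡ 3 (mod 5)


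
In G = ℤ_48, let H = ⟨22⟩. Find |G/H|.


|⟨22⟩| = n / gcd(22, 48) = 48 / 2 = 24
H is normal (ℤ_48 is abelian).
|G/H| = |G| / |H| = 48 / 24 = 2

|G/H| = 2


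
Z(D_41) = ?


Z(G) = {g ∈ G | gx = xg for all x ∈ G}
For odd n, Z(D_n) = {e}: no nontrivial rotation commutes with all reflections

Z(D_41) = {e}


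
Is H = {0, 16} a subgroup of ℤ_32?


Subgroup test for H = {0, 16} in (ℤ_32, +):
(1) 0 ∈ H? Yes
(2) Closure: for all a,b ∈ H, (a+b) mod 32 ∈ H? Yes
(3) Inverses: for all a ∈ H, -a mod 32 ∈ H? Yes

Yes, H is a subgroup of ℤ_32


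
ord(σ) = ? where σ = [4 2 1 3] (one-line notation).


Cycle decomposition: (1 4 3)
Cycle lengths: 3
Order = lcm(3) = 3

ord(σ) = 3


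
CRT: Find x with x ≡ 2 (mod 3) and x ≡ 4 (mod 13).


m₁ = 3, m₂ = 13, gcd = 1, so CRT applies. M = m₁·m₂ = 39
Let M₁ = M/m₁ = 13, M₂ = M/m₂ = 3
Find y₁ ≡ M₁⁻¹ (mod m₁): 13⁻¹ ≡ 1 (mod 3)
Find y₂ ≡ M₂⁻¹ (mod m₂): 3⁻¹ ≡ 9 (mod 13)
x = a₁·M₁·y₁ + a₂·M₂·y₂ = 2·13·1 + 4·3·9 = 134
Reduce mod 39: x ≡ 17
Check: 17 mod 3 = 2 ✓, 17 mod 13 = 4 ✓

x ≡ 17 (mod 39)


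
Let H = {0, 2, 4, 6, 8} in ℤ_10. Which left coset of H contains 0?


0 + H = {0 + h (mod 10) : h ∈ H}
0+0=0, 0+2=2, 0+4=4, 0+6=6, 0+8=8

0 + H = {0, 2, 4, 6, 8}


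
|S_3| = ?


|S_n| = n! (number of permutations of n symbols)
|S_3| = 3! = 6

|S_3| = 6


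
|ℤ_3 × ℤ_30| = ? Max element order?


|ℤ_3 × ℤ_30| = 3 × 30 = 90
Max element order = lcm(3,30) = 30
Cyclic? No (gcd=3)

|ℤ_3×ℤ_30| = 90, max element order = 30


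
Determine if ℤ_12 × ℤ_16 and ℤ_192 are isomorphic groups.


Comparing ℤ_12 × ℤ_16 and ℤ_192:
gcd(12,16) = 4 ≠ 1. Max element order in ℤ_12×ℤ_16 is lcm(12,16) = 48 < 192, so it has no element of order 192

No, ℤ_12 × ℤ_16 ≇ ℤ_192


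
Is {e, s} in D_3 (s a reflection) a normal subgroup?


H = {e, s} in D_3 (s a reflection)
r·s·r⁻¹ = sr⁻² ≠ s for n ≥ 3, so {e, s} is not closed under conjugation

No, not a normal subgroup


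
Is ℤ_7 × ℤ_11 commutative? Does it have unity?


Direct product ring; commutative with unity (1,1); but (1,0)·(0,1) = (0,0) gives zero divisors, so not an integral domain
Commutative: Yes
Integral domain: No
Has unity: Yes

ℤ_7 × ℤ_11: Commutative=Yes, Unity=Yes


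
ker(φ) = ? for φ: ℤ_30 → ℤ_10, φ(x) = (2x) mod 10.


Kernel = preimage of identity
ker(φ) = {x ∈ ℤ_30 : 2x ≡ 0 (mod 10)}. Since 10 | 30, φ is well-defined. The kernel is the cyclic subgroup ⟨5⟩ of ℤ_30 (order 6), i.e. {0, 5, 10, 15, 20, 25}

ker(φ) = {0, 5, 10, 15, 20, 25}


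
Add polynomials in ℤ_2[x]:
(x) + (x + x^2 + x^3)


Add coefficients mod 2:
x^0: 0 + 0 = 0 (mod 2)
x^1: 1 + 1 = 0 (mod 2)
x^2: 0 + 1 = 1 (mod 2)
x^3: 0 + 1 = 1 (mod 2)
Result: x^2 + x^3

f + g = x^2 + x^3


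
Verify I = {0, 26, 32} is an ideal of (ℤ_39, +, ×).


Check ideal conditions for I = {0, 26, 32} in ℤ_39:
(1) I is an additive subgroup? No
(2) For r ∈ ℤ_39 and a ∈ I: r·a ∈ I? No  [counterexample: r=2, a=26, r·a mod 39 = 13 ∉ I]

No, I is not an ideal of ℤ_39


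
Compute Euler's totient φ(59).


Factor n: 59 = 59
φ(n) = n · ∏(1 - 1/p) over distinct primes p | n
φ(59) = 59 · (1 - 1/59) = 58

φ(59) = 58


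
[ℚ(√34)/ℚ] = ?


√34 has minimal polynomial x² - 34 (irreducible over ℚ since 34 is squarefree)

[ℚ(√34)/ℚ] = 2


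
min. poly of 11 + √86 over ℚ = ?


Let α = 11 + √86. Then α - 11 = √86, so (α - 11)² = 86, giving α² - 22α + 35 = 0. Degree 2 and α ∉ ℚ, so this is the minimal polynomial.

Minimal polynomial: x² - 22x + 35


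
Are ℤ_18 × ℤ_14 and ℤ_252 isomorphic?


Comparing ℤ_18 × ℤ_14 and ℤ_252:
gcd(18,14) = 2 ≠ 1. Max element order in ℤ_18×ℤ_14 is lcm(18,14) = 126 < 252, so it has no element of order 252

No, ℤ_18 × ℤ_14 ≇ ℤ_252


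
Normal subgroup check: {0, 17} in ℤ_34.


H = {0, 17} in ℤ_34
ℤ_34 is abelian; every subgroup of an abelian group is normal

Yes, normal subgroup


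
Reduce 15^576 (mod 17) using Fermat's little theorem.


Fermat's little theorem: if p is prime and gcd(a,p)=1, then a^(p-1) ≡ 1 (mod p)
p = 17 is prime, gcd(15,17) = 1
Reduce exponent: 576 mod 16 = 0
So 15^576 ≡ 15^0 (mod 17)
15^0 = 1

15^576 ≡ 1 (mod 17)


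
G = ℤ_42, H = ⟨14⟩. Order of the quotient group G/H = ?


|⟨14⟩| = n / gcd(14, 42) = 42 / 14 = 3
H is normal (ℤ_42 is abelian).
|G/H| = |G| / |H| = 42 / 3 = 14

|G/H| = 14


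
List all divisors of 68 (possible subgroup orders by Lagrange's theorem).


Lagrange's theorem: |H| divides |G|
|G| = 68
Divisors of 68: 1, 2, 4, 17, 34, 68

Possible subgroup orders: {1, 2, 4, 17, 34, 68}


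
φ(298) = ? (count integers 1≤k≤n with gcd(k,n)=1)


Factor n: 298 = 2 × 149
φ(n) = n · ∏(1 - 1/p) over distinct primes p | n
φ(298) = 298 · (1 - 1/2) · (1 - 1/149) = 148

φ(298) = 148


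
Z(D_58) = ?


Z(G) = {g ∈ G | gx = xg for all x ∈ G}
For even n, Z(D_n) = {e, r^(n/2)}: the 180° rotation r^29 commutes with every reflection and rotation

Z(D_58) = {e, r^29}


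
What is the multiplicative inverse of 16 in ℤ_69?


Use the extended Euclidean algorithm to write 1 = 16·s + 69·t; then s mod 69 is the inverse.
Euclidean algorithm:
  16 = 0·69 + 16
  69 = 4·16 + 5
  16 = 3·5 + 1
  5 = 5·1 + 0
gcd(16,69) = 1
Back-substitution gives: 16·(13) + 69·(-3) = 1
So 16⁻¹ ≡ 13 ≡ 13 (mod 69)
Check: 16 × 13 = 208 ≡ 1 (mod 69) ✓

16⁻¹ ≡ 13 (mod 69)


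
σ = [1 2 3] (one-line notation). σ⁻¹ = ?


To find σ⁻¹, swap domain and range:
σ(1) = 1 → σ⁻¹(1) = 1
σ(2) = 2 → σ⁻¹(2) = 2
σ(3) = 3 → σ⁻¹(3) = 3

σ⁻¹ = [1 2 3]


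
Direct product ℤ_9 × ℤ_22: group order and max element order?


|ℤ_9 × ℤ_22| = 9 × 22 = 198
Max element order = lcm(9,22) = 198
Cyclic? Yes (gcd=1)

|ℤ_9×ℤ_22| = 198, max element order = 198


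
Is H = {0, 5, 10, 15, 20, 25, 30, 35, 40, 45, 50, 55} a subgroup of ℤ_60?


Subgroup test for H = {0, 5, 10, 15, 20, 25, 30, 35, 40, 45, 50, 55} in (ℤ_60, +):
(1) 0 ∈ H? Yes
(2) Closure: for all a,b ∈ H, (a+b) mod 60 ∈ H? Yes
(3) Inverses: for all a ∈ H, -a mod 60 ∈ H? Yes

Yes, H is a subgroup of ℤ_60


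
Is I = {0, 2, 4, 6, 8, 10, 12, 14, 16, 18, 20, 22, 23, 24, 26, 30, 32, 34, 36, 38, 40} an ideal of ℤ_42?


Check ideal conditions for I = {0, 2, 4, 6, 8, 10, 12, 14, 16, 18, 20, 22, 23, 24, 26, 30, 32, 34, 36, 38, 40} in ℤ_42:
(1) I is an additive subgroup? No
(2) For r ∈ ℤ_42 and a ∈ I: r·a ∈ I? No  [counterexample: r=2, a=14, r·a mod 42 = 28 ∉ I]

No, I is not an ideal of ℤ_42


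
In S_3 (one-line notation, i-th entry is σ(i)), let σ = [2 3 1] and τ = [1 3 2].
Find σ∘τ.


σ∘τ: apply τ first, then σ
1 →τ 1 →σ 2
2 →τ 3 →σ 1
3 →τ 2 →σ 3

σ∘τ = [2 1 3]


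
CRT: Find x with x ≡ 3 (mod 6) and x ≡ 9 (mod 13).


m₁ = 6, m₂ = 13, gcd = 1, so CRT applies. M = m₁·m₂ = 78
Let M₁ = M/m₁ = 13, M₂ = M/m₂ = 6
Find y₁ ≡ M₁⁻¹ (mod m₁): 13⁻¹ ≡ 1 (mod 6)
Find y₂ ≡ M₂⁻¹ (mod m₂): 6⁻¹ ≡ 11 (mod 13)
x = a₁·M₁·y₁ + a₂·M₂·y₂ = 3·13·1 + 9·6·11 = 633
Reduce mod 78: x ≡ 9
Check: 9 mod 6 = 3 ✓, 9 mod 13 = 9 ✓

x ≡ 9 (mod 78)


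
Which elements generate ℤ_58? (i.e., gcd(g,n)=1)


g generates ℤ_n iff gcd(g,n) = 1
Prime factors of 58: 2, 29
Generators are g ∈ {1,...,57} not divisible by any of these primes.
Generators: {1, 3, 5, 7, 9, 11, 13, 15, 17, 19, 21, 23, 25, 27, 31, 33, 35, 37, 39, 41, 43, 45, 47, 49, 51, 53, 55, 57}
Number of generators = φ(58) = 28

Generators of ℤ_58 = {1, 3, 5, 7, 9, 11, 13, 15, 17, 19, 21, 23, 25, 27, 31, 33, 35, 37, 39, 41, 43, 45, 47, 49, 51, 53, 55, 57}


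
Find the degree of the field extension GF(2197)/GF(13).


GF(2197) = GF(13^3), so the extension degree is 3

[GF(2197)/GF(13)] = 3


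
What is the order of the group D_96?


|D_n| = 2n (n rotations and n reflections)
|D_96| = 2×96 = 192

|D_96| = 192


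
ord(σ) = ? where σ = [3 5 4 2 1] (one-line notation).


Cycle decomposition: (1 3 4 2 5)
Cycle lengths: 5
Order = lcm(5) = 5

ord(σ) = 5


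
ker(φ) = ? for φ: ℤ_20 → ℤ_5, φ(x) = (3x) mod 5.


Kernel = preimage of identity
ker(φ) = {x ∈ ℤ_20 : 3x ≡ 0 (mod 5)}. Since 5 | 20, φ is well-defined. The kernel is the cyclic subgroup ⟨5⟩ of ℤ_20 (order 4), i.e. {0, 5, 10, 15}

ker(φ) = {0, 5, 10, 15}


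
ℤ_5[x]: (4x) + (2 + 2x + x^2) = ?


Add coefficients mod 5:
x^0: 0 + 2 = 2 (mod 5)
x^1: 4 + 2 = 1 (mod 5)
x^2: 0 + 1 = 1 (mod 5)
Result: 2 + x + x^2

f + g = 2 + x + x^2


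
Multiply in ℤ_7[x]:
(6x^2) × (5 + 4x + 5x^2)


Expand and collect like terms; reduce coefficients mod 7:
x^0: 0·5 = 0 ≡ 0 (mod 7)
x^1: 0·4 + 0·5 = 0 ≡ 0 (mod 7)
x^2: 0·5 + 0·4 + 6·5 = 30 ≡ 2 (mod 7)
x^3: 0·5 + 6·4 = 24 ≡ 3 (mod 7)
x^4: 6·5 = 30 ≡ 2 (mod 7)
Result: 2x^2 + 3x^3 + 2x^4

f · g = 2x^2 + 3x^3 + 2x^4


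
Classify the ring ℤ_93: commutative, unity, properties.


ℤ_93 is a commutative ring with unity 1; 93 = 3×31 is composite, so 3·31 ≡ 0 gives zero divisors (not an integral domain)
Commutative: Yes
Integral domain: No
Has unity: Yes

ℤ_93: Commutative=Yes, Unity=Yes


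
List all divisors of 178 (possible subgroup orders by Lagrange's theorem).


Lagrange's theorem: |H| divides |G|
|G| = 178
Divisors of 178: 1, 2, 89, 178

Possible subgroup orders: {1, 2, 89, 178}


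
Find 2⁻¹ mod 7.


Use the extended Euclidean algorithm to write 1 = 2·s + 7·t; then s mod 7 is the inverse.
Euclidean algorithm:
  2 = 0·7 + 2
  7 = 3·2 + 1
  2 = 2·1 + 0
gcd(2,7) = 1
Back-substitution gives: 2·(-3) + 7·(1) = 1
So 2⁻¹ ≡ -3 ≡ 4 (mod 7)
Check: 2 × 4 = 8 ≡ 1 (mod 7) ✓

2⁻¹ ≡ 4 (mod 7)


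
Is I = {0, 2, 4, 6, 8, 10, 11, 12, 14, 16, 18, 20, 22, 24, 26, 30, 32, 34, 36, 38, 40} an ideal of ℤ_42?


Check ideal conditions for I = {0, 2, 4, 6, 8, 10, 11, 12, 14, 16, 18, 20, 22, 24, 26, 30, 32, 34, 36, 38, 40} in ℤ_42:
(1) I is an additive subgroup? No
(2) For r ∈ ℤ_42 and a ∈ I: r·a ∈ I? No  [counterexample: r=2, a=14, r·a mod 42 = 28 ∉ I]

No, I is not an ideal of ℤ_42


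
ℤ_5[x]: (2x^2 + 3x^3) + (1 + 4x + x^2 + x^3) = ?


Add coefficients mod 5:
x^0: 0 + 1 = 1 (mod 5)
x^1: 0 + 4 = 4 (mod 5)
x^2: 2 + 1 = 3 (mod 5)
x^3: 3 + 1 = 4 (mod 5)
Result: 1 + 4x + 3x^2 + 4x^3

f + g = 1 + 4x + 3x^2 + 4x^3


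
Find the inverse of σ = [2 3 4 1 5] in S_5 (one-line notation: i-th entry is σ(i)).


To find σ⁻¹, swap domain and range:
σ(1) = 2 → σ⁻¹(2) = 1
σ(2) = 3 → σ⁻¹(3) = 2
σ(3) = 4 → σ⁻¹(4) = 3
σ(4) = 1 → σ⁻¹(1) = 4
σ(5) = 5 → σ⁻¹(5) = 5

σ⁻¹ = [4 1 2 3 5]


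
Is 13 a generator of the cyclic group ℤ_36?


g generates ℤ_n iff gcd(g, n) = 1
gcd(13, 36) = 1
Since gcd = 1, 13 is a generator.

Yes, 13 generates ℤ_36


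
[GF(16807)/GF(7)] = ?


GF(16807) = GF(7^5), so the extension degree is 5

[GF(16807)/GF(7)] = 5


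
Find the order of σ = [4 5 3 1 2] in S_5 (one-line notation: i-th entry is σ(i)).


Cycle decomposition: (1 4) (2 5)
Cycle lengths: 2, 2
Order = lcm(2, 2) = 2

ord(σ) = 2


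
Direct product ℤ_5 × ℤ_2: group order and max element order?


|ℤ_5 × ℤ_2| = 5 × 2 = 10
Max element order = lcm(5,2) = 10
Cyclic? Yes (gcd=1)

|ℤ_5×ℤ_2| = 10, max element order = 10


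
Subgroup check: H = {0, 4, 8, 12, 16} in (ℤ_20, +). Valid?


Subgroup test for H = {0, 4, 8, 12, 16} in (ℤ_20, +):
(1) 0 ∈ H? Yes
(2) Closure: for all a,b ∈ H, (a+b) mod 20 ∈ H? Yes
(3) Inverses: for all a ∈ H, -a mod 20 ∈ H? Yes

Yes, H is a subgroup of ℤ_20


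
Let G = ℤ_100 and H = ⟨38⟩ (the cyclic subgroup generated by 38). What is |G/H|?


|⟨38⟩| = n / gcd(38, 100) = 100 / 2 = 50
H is normal (ℤ_100 is abelian).
|G/H| = |G| / |H| = 100 / 50 = 2

|G/H| = 2


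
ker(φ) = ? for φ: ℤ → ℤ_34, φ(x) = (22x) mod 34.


Kernel = preimage of identity
ker(φ) = {x ∈ ℤ : 22x ≡ 0 (mod 34)}. gcd(22,34) = 2, so 22x ≡ 0 (mod 34) ⟺ x ≡ 0 (mod 34/2 = 17). Hence ker(φ) = 17ℤ

ker(φ) = 17ℤ


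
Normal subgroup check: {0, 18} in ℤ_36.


H = {0, 18} in ℤ_36
ℤ_36 is abelian; every subgroup of an abelian group is normal

Yes, normal subgroup


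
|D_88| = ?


|D_n| = 2n (n rotations and n reflections)
|D_88| = 2×88 = 176

|D_88| = 176


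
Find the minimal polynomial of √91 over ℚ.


√91 satisfies x² - 91 = 0, irreducible over ℚ since 91 is squarefree

Minimal polynomial: x² - 91


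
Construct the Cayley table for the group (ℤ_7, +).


Elements: {0, 1, 2, 3, 4, 5, 6}
Operation: addition mod 7
Entry (a, b) = (a + b) mod 7

Cayley table:
  | 0 | 1 | 2 | 3 | 4 | 5 | 6
0 | 0 | 1 | 2 | 3 | 4 | 5 | 6
1 | 1 | 2 | 3 | 4 | 5 | 6 | 0
2 | 2 | 3 | 4 | 5 | 6 | 0 | 1
3 | 3 | 4 | 5 | 6 | 0 | 1 | 2
4 | 4 | 5 | 6 | 0 | 1 | 2 | 3
5 | 5 | 6 | 0 | 1 | 2 | 3 | 4
6 | 6 | 0 | 1 | 2 | 3 | 4 | 5


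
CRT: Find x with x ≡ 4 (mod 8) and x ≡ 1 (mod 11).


m₁ = 8, m₂ = 11, gcd = 1, so CRT applies. M = m₁·m₂ = 88
Let M₁ = M/m₁ = 11, M₂ = M/m₂ = 8
Find y₁ ≡ M₁⁻¹ (mod m₁): 11⁻¹ ≡ 3 (mod 8)
Find y₂ ≡ M₂⁻¹ (mod m₂): 8⁻¹ ≡ 7 (mod 11)
x = a₁·M₁·y₁ + a₂·M₂·y₂ = 4·11·3 + 1·8·7 = 188
Reduce mod 88: x ≡ 12
Check: 12 mod 8 = 4 ✓, 12 mod 11 = 1 ✓

x ≡ 12 (mod 88)


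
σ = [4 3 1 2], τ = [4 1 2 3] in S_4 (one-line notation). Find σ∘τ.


σ∘τ: apply τ first, then σ
1 →τ 4 →σ 2
2 →τ 1 →σ 4
3 →τ 2 →σ 3
4 →τ 3 →σ 1

σ∘τ = [2 4 3 1]


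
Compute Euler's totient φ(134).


Factor n: 134 = 2 × 67
φ(n) = n · ∏(1 - 1/p) over distinct primes p | n
φ(134) = 134 · (1 - 1/2) · (1 - 1/67) = 66

φ(134) = 66


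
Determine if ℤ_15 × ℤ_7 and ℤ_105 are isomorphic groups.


Comparing ℤ_15 × ℤ_7 and ℤ_105:
gcd(15,7) = 1, so ℤ_15 × ℤ_7 ≅ ℤ_105 (CRT)

Yes, ℤ_15 × ℤ_7 ≅ ℤ_105


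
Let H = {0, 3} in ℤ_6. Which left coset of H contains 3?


3 + H = {3 + h (mod 6) : h ∈ H}
3+0=3, 3+3=0
3 + H = {0, 3} = 0 + H

3 + H = {0, 3}


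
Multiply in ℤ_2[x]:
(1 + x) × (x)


Expand and collect like terms; reduce coefficients mod 2:
x^0: 1·0 = 0 ≡ 0 (mod 2)
x^1: 1·1 + 1·0 = 1 ≡ 1 (mod 2)
x^2: 1·1 = 1 ≡ 1 (mod 2)
Result: x + x^2

f · g = x + x^2


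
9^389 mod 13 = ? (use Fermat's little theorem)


Fermat's little theorem: if p is prime and gcd(a,p)=1, then a^(p-1) ≡ 1 (mod p)
p = 13 is prime, gcd(9,13) = 1
Reduce exponent: 389 mod 12 = 5
So 9^389 ≡ 9^5 (mod 13)
9^5 mod 13 = 3

9^389 ≡ 3 (mod 13)


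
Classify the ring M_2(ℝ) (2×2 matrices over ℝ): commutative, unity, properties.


Matrix multiplication is non-commutative for n ≥ 2; the identity matrix I is the unity; singular matrices give zero divisors, so not an integral domain
Commutative: No
Integral domain: No
Has unity: Yes

M_2(ℝ) (2×2 matrices over ℝ): Commutative=No, Unity=Yes


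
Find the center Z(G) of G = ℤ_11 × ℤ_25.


Z(G) = {g ∈ G | gx = xg for all x ∈ G}
Direct product of abelian groups is abelian, so Z(G) = G

Z(ℤ_11 × ℤ_25) = ℤ_11 × ℤ_25


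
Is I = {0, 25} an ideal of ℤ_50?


Check ideal conditions for I = {0, 25} in ℤ_50:
(1) I is an additive subgroup? Yes
(2) For r ∈ ℤ_50 and a ∈ I: r·a ∈ I? Yes

Yes, I is an ideal of ℤ_50


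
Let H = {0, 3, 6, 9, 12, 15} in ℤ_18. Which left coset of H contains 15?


15 + H = {15 + h (mod 18) : h ∈ H}
15+0=15, 15+3=0, 15+6=3, 15+9=6, 15+12=9, 15+15=12
15 + H = {0, 3, 6, 9, 12, 15} = 0 + H

15 + H = {0, 3, 6, 9, 12, 15}


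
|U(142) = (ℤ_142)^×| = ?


U(n) is the group of units mod n; |U(n)| = φ(n)
|U(142)| = φ(142) = 70

|U(142) = (ℤ_142)^×| = 70


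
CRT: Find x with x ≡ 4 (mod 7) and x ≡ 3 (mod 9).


m₁ = 7, m₂ = 9, gcd = 1, so CRT applies. M = m₁·m₂ = 63
Let M₁ = M/m₁ = 9, M₂ = M/m₂ = 7
Find y₁ ≡ M₁⁻¹ (mod m₁): 9⁻¹ ≡ 4 (mod 7)
Find y₂ ≡ M₂⁻¹ (mod m₂): 7⁻¹ ≡ 4 (mod 9)
x = a₁·M₁·y₁ + a₂·M₂·y₂ = 4·9·4 + 3·7·4 = 228
Reduce mod 63: x ≡ 39
Check: 39 mod 7 = 4 ✓, 39 mod 9 = 3 ✓

x ≡ 39 (mod 63)


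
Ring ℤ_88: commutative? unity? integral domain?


ℤ_88 is a commutative ring with unity 1; 88 = 2×44 is composite, so 2·44 ≡ 0 gives zero divisors (not an integral domain)
Commutative: Yes
Integral domain: No
Has unity: Yes

ℤ_88: Commutative=Yes, Unity=Yes


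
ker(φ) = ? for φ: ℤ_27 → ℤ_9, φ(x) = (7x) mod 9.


Kernel = preimage of identity
ker(φ) = {x ∈ ℤ_27 : 7x ≡ 0 (mod 9)}. Since 9 | 27, φ is well-defined. The kernel is the cyclic subgroup ⟨9⟩ of ℤ_27 (order 3), i.e. {0, 9, 18}

ker(φ) = {0, 9, 18}


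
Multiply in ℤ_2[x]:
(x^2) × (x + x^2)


Expand and collect like terms; reduce coefficients mod 2:
x^0: 0·0 = 0 ≡ 0 (mod 2)
x^1: 0·1 + 0·0 = 0 ≡ 0 (mod 2)
x^2: 0·1 + 0·1 + 1·0 = 0 ≡ 0 (mod 2)
x^3: 0·1 + 1·1 = 1 ≡ 1 (mod 2)
x^4: 1·1 = 1 ≡ 1 (mod 2)
Result: x^3 + x^4

f · g = x^3 + x^4


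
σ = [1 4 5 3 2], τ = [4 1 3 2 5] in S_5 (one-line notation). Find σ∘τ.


σ∘τ: apply τ first, then σ
1 →τ 4 →σ 3
2 →τ 1 →σ 1
3 →τ 3 →σ 5
4 →τ 2 →σ 4
5 →τ 5 →σ 2

σ∘τ = [3 1 5 4 2]


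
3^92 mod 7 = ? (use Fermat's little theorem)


Fermat's little theorem: if p is prime and gcd(a,p)=1, then a^(p-1) ≡ 1 (mod p)
p = 7 is prime, gcd(3,7) = 1
Reduce exponent: 92 mod 6 = 2
So 3^92 ≡ 3^2 (mod 7)
3^2 mod 7 = 2

3^92 ≡ 2 (mod 7)


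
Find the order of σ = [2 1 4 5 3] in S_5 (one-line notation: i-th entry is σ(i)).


Cycle decomposition: (1 2) (3 4 5)
Cycle lengths: 2, 3
Order = lcm(2, 3) = 6

ord(σ) = 6


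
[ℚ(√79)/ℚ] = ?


√79 has minimal polynomial x² - 79 (irreducible over ℚ since 79 is squarefree)

[ℚ(√79)/ℚ] = 2


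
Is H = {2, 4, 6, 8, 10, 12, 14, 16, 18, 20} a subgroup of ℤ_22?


Subgroup test for H = {2, 4, 6, 8, 10, 12, 14, 16, 18, 20} in (ℤ_22, +):
(1) 0 ∈ H? No
(2) Closure: for all a,b ∈ H, (a+b) mod 22 ∈ H? No  [counterexample: 2 + 20 = 0 ∉ H]
(3) Inverses: for all a ∈ H, -a mod 22 ∈ H? Yes

No, H is not a subgroup of ℤ_22


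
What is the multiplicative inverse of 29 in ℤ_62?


Use the extended Euclidean algorithm to write 1 = 29·s + 62·t; then s mod 62 is the inverse.
Euclidean algorithm:
  29 = 0·62 + 29
  62 = 2·29 + 4
  29 = 7·4 + 1
  4 = 4·1 + 0
gcd(29,62) = 1
Back-substitution gives: 29·(15) + 62·(-7) = 1
So 29⁻¹ ≡ 15 ≡ 15 (mod 62)
Check: 29 × 15 = 435 ≡ 1 (mod 62) ✓

29⁻¹ ≡ 15 (mod 62)


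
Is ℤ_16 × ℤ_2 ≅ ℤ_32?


Comparing ℤ_16 × ℤ_2 and ℤ_32:
gcd(16,2) = 2 ≠ 1. Max element order in ℤ_16×ℤ_2 is lcm(16,2) = 16 < 32, so it has no element of order 32

No, ℤ_16 × ℤ_2 ≇ ℤ_32


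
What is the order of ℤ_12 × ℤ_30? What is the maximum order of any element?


|ℤ_12 × ℤ_30| = 12 × 30 = 360
Max element order = lcm(12,30) = 60
Cyclic? No (gcd=6)

|ℤ_12×ℤ_30| = 360, max element order = 60


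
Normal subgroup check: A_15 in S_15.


H = A_15 in S_15
A_15 has index 2 in S_15, and every subgroup of index 2 is normal

Yes, normal subgroup


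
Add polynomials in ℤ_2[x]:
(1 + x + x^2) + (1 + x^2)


Add coefficients mod 2:
x^0: 1 + 1 = 0 (mod 2)
x^1: 1 + 0 = 1 (mod 2)
x^2: 1 + 1 = 0 (mod 2)
Result: x

f + g = x


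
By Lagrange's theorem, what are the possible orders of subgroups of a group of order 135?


Lagrange's theorem: |H| divides |G|
|G| = 135
Divisors of 135: 1, 3, 5, 9, 15, 27, 45, 135

Possible subgroup orders: {1, 3, 5, 9, 15, 27, 45, 135}


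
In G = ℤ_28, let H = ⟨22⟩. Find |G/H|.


|⟨22⟩| = n / gcd(22, 28) = 28 / 2 = 14
H is normal (ℤ_28 is abelian).
|G/H| = |G| / |H| = 28 / 14 = 2

|G/H| = 2


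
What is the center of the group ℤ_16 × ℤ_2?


Z(G) = {g ∈ G | gx = xg for all x ∈ G}
Direct product of abelian groups is abelian, so Z(G) = G

Z(ℤ_16 × ℤ_2) = ℤ_16 × ℤ_2


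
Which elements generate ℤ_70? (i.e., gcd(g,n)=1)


g generates ℤ_n iff gcd(g,n) = 1
Prime factors of 70: 2, 5, 7
Generators are g ∈ {1,...,69} not divisible by any of these primes.
Generators: {1, 3, 9, 11, 13, 17, 19, 23, 27, 29, 31, 33, 37, 39, 41, 43, 47, 51, 53, 57, 59, 61, 67, 69}
Number of generators = φ(70) = 24

Generators of ℤ_70 = {1, 3, 9, 11, 13, 17, 19, 23, 27, 29, 31, 33, 37, 39, 41, 43, 47, 51, 53, 57, 59, 61, 67, 69}


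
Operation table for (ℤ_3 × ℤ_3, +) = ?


Elements: {(0,0), (0,1), (0,2), (1,0), (1,1), (1,2), (2,0), (2,1), (2,2)}
Operation: componentwise addition mod (3, 3)
Entry (a, b) = ((a₁+b₁) mod 3, (a₂+b₂) mod 3)

Cayley table:
      | (0,0) | (0,1) | (0,2) | (1,0) | (1,1) | (1,2) | (2,0) | (2,1) | (2,2)
(0,0) | (0,0) | (0,1) | (0,2) | (1,0) | (1,1) | (1,2) | (2,0) | (2,1) | (2,2)
(0,1) | (0,1) | (0,2) | (0,0) | (1,1) | (1,2) | (1,0) | (2,1) | (2,2) | (2,0)
(0,2) | (0,2) | (0,0) | (0,1) | (1,2) | (1,0) | (1,1) | (2,2) | (2,0) | (2,1)
(1,0) | (1,0) | (1,1) | (1,2) | (2,0) | (2,1) | (2,2) | (0,0) | (0,1) | (0,2)
(1,1) | (1,1) | (1,2) | (1,0) | (2,1) | (2,2) | (2,0) | (0,1) | (0,2) | (0,0)
(1,2) | (1,2) | (1,0) | (1,1) | (2,2) | (2,0) | (2,1) | (0,2) | (0,0) | (0,1)
(2,0) | (2,0) | (2,1) | (2,2) | (0,0) | (0,1) | (0,2) | (1,0) | (1,1) | (1,2)
(2,1) | (2,1) | (2,2) | (2,0) | (0,1) | (0,2) | (0,0) | (1,1) | (1,2) | (1,0)
(2,2) | (2,2) | (2,0) | (2,1) | (0,2) | (0,0) | (0,1) | (1,2) | (1,0) | (1,1)


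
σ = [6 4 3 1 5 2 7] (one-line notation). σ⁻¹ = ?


To find σ⁻¹, swap domain and range:
σ(1) = 6 → σ⁻¹(6) = 1
σ(2) = 4 → σ⁻¹(4) = 2
σ(3) = 3 → σ⁻¹(3) = 3
σ(4) = 1 → σ⁻¹(1) = 4
σ(5) = 5 → σ⁻¹(5) = 5
σ(6) = 2 → σ⁻¹(2) = 6
σ(7) = 7 → σ⁻¹(7) = 7

σ⁻¹ = [4 6 3 2 5 1 7]


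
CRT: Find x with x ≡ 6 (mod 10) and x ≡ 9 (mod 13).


m₁ = 10, m₂ = 13, gcd = 1, so CRT applies. M = m₁·m₂ = 130
Let M₁ = M/m₁ = 13, M₂ = M/m₂ = 10
Find y₁ ≡ M₁⁻¹ (mod m₁): 13⁻¹ ≡ 7 (mod 10)
Find y₂ ≡ M₂⁻¹ (mod m₂): 10⁻¹ ≡ 4 (mod 13)
x = a₁·M₁·y₁ + a₂·M₂·y₂ = 6·13·7 + 9·10·4 = 906
Reduce mod 130: x ≡ 126
Check: 126 mod 10 = 6 ✓, 126 mod 13 = 9 ✓

x ≡ 126 (mod 130)


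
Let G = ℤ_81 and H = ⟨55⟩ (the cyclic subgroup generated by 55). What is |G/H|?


|⟨55⟩| = n / gcd(55, 81) = 81 / 1 = 81
H is normal (ℤ_81 is abelian).
|G/H| = |G| / |H| = 81 / 81 = 1

|G/H| = 1


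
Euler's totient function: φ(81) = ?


Factor n: 81 = 3^4
φ(n) = n · ∏(1 - 1/p) over distinct primes p | n
φ(81) = 81 · (1 - 1/3) = 54

φ(81) = 54


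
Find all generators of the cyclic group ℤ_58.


g generates ℤ_n iff gcd(g,n) = 1
Prime factors of 58: 2, 29
Generators are g ∈ {1,...,57} not divisible by any of these primes.
Generators: {1, 3, 5, 7, 9, 11, 13, 15, 17, 19, 21, 23, 25, 27, 31, 33, 35, 37, 39, 41, 43, 45, 47, 49, 51, 53, 55, 57}
Number of generators = φ(58) = 28

Generators of ℤ_58 = {1, 3, 5, 7, 9, 11, 13, 15, 17, 19, 21, 23, 25, 27, 31, 33, 35, 37, 39, 41, 43, 45, 47, 49, 51, 53, 55, 57}


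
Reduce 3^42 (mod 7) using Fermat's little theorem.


Fermat's little theorem: if p is prime and gcd(a,p)=1, then a^(p-1) ≡ 1 (mod p)
p = 7 is prime, gcd(3,7) = 1
Reduce exponent: 42 mod 6 = 0
So 3^42 ≡ 3^0 (mod 7)
3^0 = 1

3^42 ≡ 1 (mod 7)


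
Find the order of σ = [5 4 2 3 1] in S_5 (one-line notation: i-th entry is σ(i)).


Cycle decomposition: (1 5) (2 4 3)
Cycle lengths: 2, 3
Order = lcm(2, 3) = 6

ord(σ) = 6


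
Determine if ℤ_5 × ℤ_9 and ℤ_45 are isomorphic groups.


Comparing ℤ_5 × ℤ_9 and ℤ_45:
gcd(5,9) = 1, so ℤ_5 × ℤ_9 ≅ ℤ_45 (CRT)

Yes, ℤ_5 × ℤ_9 ≅ ℤ_45


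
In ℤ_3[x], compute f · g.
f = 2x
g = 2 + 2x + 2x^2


Expand and collect like terms; reduce coefficients mod 3:
x^0: 0·2 = 0 ≡ 0 (mod 3)
x^1: 0·2 + 2·2 = 4 ≡ 1 (mod 3)
x^2: 0·2 + 2·2 = 4 ≡ 1 (mod 3)
x^3: 2·2 = 4 ≡ 1 (mod 3)
Result: x + x^2 + x^3

f · g = x + x^2 + x^3


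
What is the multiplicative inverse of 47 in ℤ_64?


Use the extended Euclidean algorithm to write 1 = 47·s + 64·t; then s mod 64 is the inverse.
Euclidean algorithm:
  47 = 0·64 + 47
  64 = 1·47 + 17
  47 = 2·17 + 13
  17 = 1·13 + 4
  13 = 3·4 + 1
  4 = 4·1 + 0
gcd(47,64) = 1
Back-substitution gives: 47·(15) + 64·(-11) = 1
So 47⁻¹ ≡ 15 ≡ 15 (mod 64)
Check: 47 × 15 = 705 ≡ 1 (mod 64) ✓

47⁻¹ ≡ 15 (mod 64)


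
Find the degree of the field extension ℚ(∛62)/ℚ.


∛62 has minimal polynomial x³ - 62 (irreducible over ℚ since 62 is not a perfect cube)

[ℚ(∛62)/ℚ] = 3


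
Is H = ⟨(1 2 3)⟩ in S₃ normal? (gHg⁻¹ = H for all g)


H = ⟨(1 2 3)⟩ in S₃
⟨(1 2 3)⟩ has order 3 and index 2 in S₃; index-2 subgroups are normal

Yes, normal subgroup


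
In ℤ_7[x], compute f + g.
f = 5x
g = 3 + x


Add coefficients mod 7:
x^0: 0 + 3 = 3 (mod 7)
x^1: 5 + 1 = 6 (mod 7)
Result: 3 + 6x

f + g = 3 + 6x


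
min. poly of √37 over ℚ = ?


√37 satisfies x² - 37 = 0, irreducible over ℚ since 37 is squarefree

Minimal polynomial: x² - 37


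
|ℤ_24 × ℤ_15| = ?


|A × B| = |A| · |B|
|ℤ_24 × ℤ_15| = 24 × 15 = 360

|ℤ_24 × ℤ_15| = 360


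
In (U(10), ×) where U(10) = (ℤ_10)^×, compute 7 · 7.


Operation: multiplication mod 10
7 · 7 = (a × b) mod 10 with a = 7, b = 7

7 · 7 = 9


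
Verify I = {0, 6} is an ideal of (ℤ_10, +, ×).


Check ideal conditions for I = {0, 6} in ℤ_10:
(1) I is an additive subgroup? No
(2) For r ∈ ℤ_10 and a ∈ I: r·a ∈ I? No  [counterexample: r=2, a=6, r·a mod 10 = 2 ∉ I]

No, I is not an ideal of ℤ_10


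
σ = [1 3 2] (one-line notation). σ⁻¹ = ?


To find σ⁻¹, swap domain and range:
σ(1) = 1 → σ⁻¹(1) = 1
σ(2) = 3 → σ⁻¹(3) = 2
σ(3) = 2 → σ⁻¹(2) = 3

σ⁻¹ = [1 3 2]


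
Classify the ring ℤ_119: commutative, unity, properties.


ℤ_119 is a commutative ring with unity 1; 119 = 7×17 is composite, so 7·17 ≡ 0 gives zero divisors (not an integral domain)
Commutative: Yes
Integral domain: No
Has unity: Yes

ℤ_119: Commutative=Yes, Unity=Yes


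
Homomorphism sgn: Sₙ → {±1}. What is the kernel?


Kernel = preimage of identity
ker(sgn) = even permutations = Aₙ

ker(sgn) = Aₙ


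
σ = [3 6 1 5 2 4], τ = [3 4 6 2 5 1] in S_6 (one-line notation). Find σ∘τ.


σ∘τ: apply τ first, then σ
1 →τ 3 →σ 1
2 →τ 4 →σ 5
3 →τ 6 →σ 4
4 →τ 2 →σ 6
5 →τ 5 →σ 2
6 →τ 1 →σ 3

σ∘τ = [1 5 4 6 2 3]


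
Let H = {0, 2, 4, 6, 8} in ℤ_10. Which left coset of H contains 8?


8 + H = {8 + h (mod 10) : h ∈ H}
8+0=8, 8+2=0, 8+4=2, 8+6=4, 8+8=6
8 + H = {0, 2, 4, 6, 8} = 0 + H

8 + H = {0, 2, 4, 6, 8}


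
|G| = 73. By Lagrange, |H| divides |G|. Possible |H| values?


Lagrange's theorem: |H| divides |G|
|G| = 73
Divisors of 73: 1, 73

Possible subgroup orders: {1, 73}


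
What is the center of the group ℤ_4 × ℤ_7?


Z(G) = {g ∈ G | gx = xg for all x ∈ G}
Direct product of abelian groups is abelian, so Z(G) = G

Z(ℤ_4 × ℤ_7) = ℤ_4 × ℤ_7


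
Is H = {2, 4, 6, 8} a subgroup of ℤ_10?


Subgroup test for H = {2, 4, 6, 8} in (ℤ_10, +):
(1) 0 ∈ H? No
(2) Closure: for all a,b ∈ H, (a+b) mod 10 ∈ H? No  [counterexample: 2 + 8 = 0 ∉ H]
(3) Inverses: for all a ∈ H, -a mod 10 ∈ H? Yes

No, H is not a subgroup of ℤ_10


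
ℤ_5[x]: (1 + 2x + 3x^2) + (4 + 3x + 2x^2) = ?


Add coefficients mod 5:
x^0: 1 + 4 = 0 (mod 5)
x^1: 2 + 3 = 0 (mod 5)
x^2: 3 + 2 = 0 (mod 5)
Result: 0

f + g = 0


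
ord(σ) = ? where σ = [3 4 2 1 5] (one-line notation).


Cycle decomposition: (1 3 2 4)
Cycle lengths: 4
Order = lcm(4) = 4

ord(σ) = 4


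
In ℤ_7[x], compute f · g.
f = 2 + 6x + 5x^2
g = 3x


Expand and collect like terms; reduce coefficients mod 7:
x^0: 2·0 = 0 ≡ 0 (mod 7)
x^1: 2·3 + 6·0 = 6 ≡ 6 (mod 7)
x^2: 6·3 + 5·0 = 18 ≡ 4 (mod 7)
x^3: 5·3 = 15 ≡ 1 (mod 7)
Result: 6x + 4x^2 + x^3

f · g = 6x + 4x^2 + x^3


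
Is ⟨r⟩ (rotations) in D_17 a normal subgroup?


H = ⟨r⟩ (rotations) in D_17
The rotation subgroup ⟨r⟩ has index 2 in D_17, so it is normal

Yes, normal subgroup


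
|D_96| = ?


|D_n| = 2n (n rotations and n reflections)
|D_96| = 2×96 = 192

|D_96| = 192


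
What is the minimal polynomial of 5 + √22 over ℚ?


Let α = 5 + √22. Then α - 5 = √22, so (α - 5)² = 22, giving α² - 10α + 3 = 0. Degree 2 and α ∉ ℚ, so this is the minimal polynomial.

Minimal polynomial: x² - 10x + 3


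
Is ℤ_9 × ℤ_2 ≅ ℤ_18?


Comparing ℤ_9 × ℤ_2 and ℤ_18:
gcd(9,2) = 1, so ℤ_9 × ℤ_2 ≅ ℤ_18 (CRT)

Yes, ℤ_9 × ℤ_2 ≅ ℤ_18


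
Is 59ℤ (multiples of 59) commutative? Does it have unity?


59ℤ is a commutative ring under +,× but has no multiplicative identity (1 ∉ 59ℤ); it has no zero divisors, but without unity it is not an integral domain
Commutative: Yes
Integral domain: No
Has unity: No

59ℤ (multiples of 59): Commutative=Yes, Unity=No
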